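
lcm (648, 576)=5184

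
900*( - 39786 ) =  - 35807400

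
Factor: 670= 2^1 * 5^1*67^1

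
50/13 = 3+11/13 =3.85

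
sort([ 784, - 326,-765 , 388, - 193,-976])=[ - 976 , - 765 ,-326, - 193, 388 , 784] 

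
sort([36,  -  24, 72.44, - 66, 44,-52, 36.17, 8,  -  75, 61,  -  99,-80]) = [  -  99 ,-80, - 75,-66 ,-52,- 24,  8,36, 36.17,44 , 61  ,  72.44 ] 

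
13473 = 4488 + 8985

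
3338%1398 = 542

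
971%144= 107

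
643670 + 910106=1553776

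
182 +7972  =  8154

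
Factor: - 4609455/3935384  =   - 2^( - 3 ) *3^1*5^1*487^1*631^1*491923^( - 1)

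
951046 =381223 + 569823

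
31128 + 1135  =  32263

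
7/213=7/213= 0.03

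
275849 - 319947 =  - 44098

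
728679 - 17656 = 711023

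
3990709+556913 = 4547622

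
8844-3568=5276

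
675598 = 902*749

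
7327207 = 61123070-53795863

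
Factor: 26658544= 2^4*11^1 * 167^1*907^1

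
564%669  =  564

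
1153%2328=1153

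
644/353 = 644/353 = 1.82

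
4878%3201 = 1677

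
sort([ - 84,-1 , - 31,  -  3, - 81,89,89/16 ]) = [ - 84,-81,-31, - 3, - 1, 89/16, 89] 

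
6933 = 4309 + 2624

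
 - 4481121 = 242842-4723963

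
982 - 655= 327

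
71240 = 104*685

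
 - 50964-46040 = -97004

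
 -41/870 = - 41/870 = - 0.05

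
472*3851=1817672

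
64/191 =64/191 = 0.34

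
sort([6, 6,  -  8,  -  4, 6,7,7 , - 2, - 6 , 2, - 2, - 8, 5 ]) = [ -8 , - 8,  -  6, - 4 , - 2, - 2 , 2, 5,6,6,6,  7,7]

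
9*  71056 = 639504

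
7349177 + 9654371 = 17003548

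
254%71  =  41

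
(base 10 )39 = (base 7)54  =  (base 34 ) 15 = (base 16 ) 27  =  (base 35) 14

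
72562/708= 102 + 173/354 = 102.49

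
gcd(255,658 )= 1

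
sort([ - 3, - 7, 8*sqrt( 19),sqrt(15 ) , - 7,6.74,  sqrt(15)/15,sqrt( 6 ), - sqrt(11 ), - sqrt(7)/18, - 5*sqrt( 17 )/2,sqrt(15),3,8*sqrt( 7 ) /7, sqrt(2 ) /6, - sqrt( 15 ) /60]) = [ - 5*sqrt( 17 )/2,-7,- 7, - sqrt(11), - 3, - sqrt(7) /18,-sqrt(15)/60,sqrt(2) /6,sqrt (15 )/15, sqrt(6 ),3,8 * sqrt(7 )/7,sqrt(15), sqrt( 15 ),6.74, 8*sqrt( 19)]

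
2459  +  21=2480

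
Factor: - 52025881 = - 52025881^1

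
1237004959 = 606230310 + 630774649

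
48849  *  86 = 4201014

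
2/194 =1/97=   0.01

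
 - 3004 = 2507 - 5511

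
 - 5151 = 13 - 5164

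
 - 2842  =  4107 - 6949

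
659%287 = 85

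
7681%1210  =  421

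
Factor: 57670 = 2^1*5^1 * 73^1*79^1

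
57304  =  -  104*(-551)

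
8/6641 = 8/6641 = 0.00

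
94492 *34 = 3212728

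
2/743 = 2/743  =  0.00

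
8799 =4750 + 4049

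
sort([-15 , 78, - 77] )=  [ - 77, -15, 78]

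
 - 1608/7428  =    -  134/619 = - 0.22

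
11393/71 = 160 + 33/71  =  160.46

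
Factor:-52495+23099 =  - 29396 = -2^2 * 7349^1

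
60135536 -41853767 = 18281769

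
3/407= 3/407 = 0.01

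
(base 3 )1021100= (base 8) 1637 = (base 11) 773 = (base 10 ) 927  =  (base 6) 4143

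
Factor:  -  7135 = -5^1*1427^1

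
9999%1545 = 729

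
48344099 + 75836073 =124180172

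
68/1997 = 68/1997 = 0.03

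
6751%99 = 19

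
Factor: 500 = 2^2*5^3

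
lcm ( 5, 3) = 15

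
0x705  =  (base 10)1797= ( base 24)32l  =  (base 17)63c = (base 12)1059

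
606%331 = 275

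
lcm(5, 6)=30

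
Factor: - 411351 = -3^1*137117^1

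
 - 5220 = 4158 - 9378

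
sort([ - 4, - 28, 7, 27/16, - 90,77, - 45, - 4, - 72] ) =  [ - 90,- 72 , - 45,-28, - 4, - 4,27/16,7,77] 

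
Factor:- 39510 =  - 2^1 * 3^2*5^1*439^1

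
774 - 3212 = - 2438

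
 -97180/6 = -16197+ 1/3 = -  16196.67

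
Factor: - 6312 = - 2^3 * 3^1*263^1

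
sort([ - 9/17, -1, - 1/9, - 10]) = [- 10, - 1, - 9/17, - 1/9]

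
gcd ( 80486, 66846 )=2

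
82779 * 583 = 48260157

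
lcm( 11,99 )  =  99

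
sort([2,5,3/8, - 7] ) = [ - 7, 3/8,2,5]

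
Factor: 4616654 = 2^1*7^1*329761^1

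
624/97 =624/97 = 6.43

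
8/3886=4/1943 = 0.00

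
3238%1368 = 502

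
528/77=6 + 6/7 = 6.86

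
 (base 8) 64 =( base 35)1H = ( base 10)52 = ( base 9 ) 57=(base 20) 2C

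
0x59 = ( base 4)1121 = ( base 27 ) 38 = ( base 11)81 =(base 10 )89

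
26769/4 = 6692 + 1/4=6692.25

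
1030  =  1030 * 1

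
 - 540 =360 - 900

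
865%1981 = 865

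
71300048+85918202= 157218250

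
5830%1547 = 1189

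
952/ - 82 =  - 12 +16/41 = - 11.61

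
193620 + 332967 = 526587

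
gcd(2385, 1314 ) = 9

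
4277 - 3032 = 1245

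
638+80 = 718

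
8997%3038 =2921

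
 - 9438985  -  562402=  - 10001387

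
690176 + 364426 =1054602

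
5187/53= 97 + 46/53=97.87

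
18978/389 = 48 + 306/389  =  48.79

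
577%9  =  1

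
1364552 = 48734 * 28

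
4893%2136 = 621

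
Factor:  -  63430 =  - 2^1*5^1*6343^1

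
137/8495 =137/8495= 0.02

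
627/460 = 627/460 = 1.36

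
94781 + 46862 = 141643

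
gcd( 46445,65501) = 1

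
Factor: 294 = 2^1* 3^1*7^2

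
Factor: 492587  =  492587^1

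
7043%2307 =122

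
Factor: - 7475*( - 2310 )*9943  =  2^1*3^1*5^3 * 7^1*11^1*13^1*23^1  *61^1*163^1=171688266750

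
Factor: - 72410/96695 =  - 2^1*13^1*83^( - 1 )*233^( - 1)*557^1 = - 14482/19339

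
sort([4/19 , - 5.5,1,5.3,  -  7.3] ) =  [ - 7.3,-5.5,4/19,  1,5.3 ] 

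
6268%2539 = 1190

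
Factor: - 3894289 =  - 7^1*556327^1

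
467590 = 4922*95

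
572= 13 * 44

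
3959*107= 423613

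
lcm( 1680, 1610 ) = 38640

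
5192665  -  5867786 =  - 675121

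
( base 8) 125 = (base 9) 104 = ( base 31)2N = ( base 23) 3G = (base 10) 85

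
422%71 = 67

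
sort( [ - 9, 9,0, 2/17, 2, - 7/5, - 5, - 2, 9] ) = [ - 9, - 5, - 2, -7/5,  0,2/17, 2, 9,9] 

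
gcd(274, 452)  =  2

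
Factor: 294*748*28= 6157536 = 2^5*3^1*7^3*11^1 * 17^1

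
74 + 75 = 149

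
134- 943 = - 809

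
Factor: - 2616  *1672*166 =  - 2^7* 3^1 * 11^1*19^1*83^1*109^1  =  - 726076032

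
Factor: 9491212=2^2* 59^1 *131^1 * 307^1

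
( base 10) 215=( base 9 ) 258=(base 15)e5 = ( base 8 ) 327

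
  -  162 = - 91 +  - 71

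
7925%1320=5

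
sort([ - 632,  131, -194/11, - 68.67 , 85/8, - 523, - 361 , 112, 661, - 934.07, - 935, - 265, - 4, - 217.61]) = [-935,-934.07, -632, - 523, - 361,-265, -217.61, - 68.67, - 194/11, - 4, 85/8,  112, 131, 661]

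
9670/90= 967/9  =  107.44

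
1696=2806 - 1110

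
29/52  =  29/52 = 0.56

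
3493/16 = 3493/16 = 218.31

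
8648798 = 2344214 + 6304584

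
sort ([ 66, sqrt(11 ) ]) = [ sqrt( 11), 66]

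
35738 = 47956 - 12218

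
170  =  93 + 77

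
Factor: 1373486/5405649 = 2^1*3^( -1)*31^1*151^( - 1) * 11933^( - 1)*22153^1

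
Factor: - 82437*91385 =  - 7533505245 = - 3^1*5^1*7^2*373^1*27479^1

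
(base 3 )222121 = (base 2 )1011001110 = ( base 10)718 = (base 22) 1AE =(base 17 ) 284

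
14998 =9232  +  5766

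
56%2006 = 56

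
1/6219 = 1/6219 =0.00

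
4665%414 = 111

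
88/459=88/459 = 0.19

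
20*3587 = 71740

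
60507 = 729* 83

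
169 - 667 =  - 498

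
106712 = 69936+36776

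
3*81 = 243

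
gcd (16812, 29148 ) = 12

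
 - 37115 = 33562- 70677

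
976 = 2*488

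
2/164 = 1/82=0.01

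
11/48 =11/48 =0.23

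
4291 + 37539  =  41830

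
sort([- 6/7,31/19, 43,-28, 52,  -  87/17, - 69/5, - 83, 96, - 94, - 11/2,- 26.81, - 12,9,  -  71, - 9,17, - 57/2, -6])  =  [-94  , - 83,- 71, - 57/2, - 28, - 26.81, - 69/5, - 12, - 9, - 6, - 11/2,- 87/17,-6/7, 31/19 , 9, 17, 43, 52 , 96]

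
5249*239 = 1254511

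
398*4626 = 1841148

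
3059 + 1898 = 4957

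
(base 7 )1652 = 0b1010100010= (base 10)674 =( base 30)me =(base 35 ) j9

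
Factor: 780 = 2^2*3^1*5^1*13^1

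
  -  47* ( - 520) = 24440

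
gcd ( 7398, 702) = 54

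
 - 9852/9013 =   -  2 + 8174/9013 = - 1.09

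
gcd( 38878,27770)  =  5554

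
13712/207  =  66+50/207 = 66.24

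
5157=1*5157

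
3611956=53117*68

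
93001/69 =93001/69= 1347.84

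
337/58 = 337/58 = 5.81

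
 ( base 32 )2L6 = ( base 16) aa6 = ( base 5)41401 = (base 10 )2726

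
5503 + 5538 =11041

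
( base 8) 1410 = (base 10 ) 776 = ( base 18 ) 272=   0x308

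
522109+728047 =1250156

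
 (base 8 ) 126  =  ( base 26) 38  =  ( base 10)86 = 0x56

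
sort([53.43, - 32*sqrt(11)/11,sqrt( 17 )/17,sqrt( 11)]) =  [ - 32*sqrt( 11 ) /11, sqrt( 17)/17, sqrt(11 ), 53.43]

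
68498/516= 34249/258=   132.75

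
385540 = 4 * 96385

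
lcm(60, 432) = 2160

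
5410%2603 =204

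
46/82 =23/41 = 0.56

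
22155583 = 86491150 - 64335567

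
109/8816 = 109/8816 = 0.01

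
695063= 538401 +156662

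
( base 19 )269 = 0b1101001101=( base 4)31031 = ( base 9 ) 1138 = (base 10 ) 845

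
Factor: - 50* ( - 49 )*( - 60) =  -  147000 = -  2^3*3^1*5^3*7^2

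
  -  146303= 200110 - 346413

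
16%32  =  16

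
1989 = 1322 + 667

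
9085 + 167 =9252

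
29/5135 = 29/5135=0.01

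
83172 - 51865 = 31307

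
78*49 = 3822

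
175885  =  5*35177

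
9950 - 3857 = 6093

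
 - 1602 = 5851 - 7453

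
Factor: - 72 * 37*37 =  - 98568 = -  2^3*3^2*37^2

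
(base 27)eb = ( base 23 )gl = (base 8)605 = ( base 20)j9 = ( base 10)389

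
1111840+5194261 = 6306101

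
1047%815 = 232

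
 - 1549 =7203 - 8752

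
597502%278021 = 41460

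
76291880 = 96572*790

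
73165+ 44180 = 117345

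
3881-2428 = 1453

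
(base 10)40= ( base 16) 28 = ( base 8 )50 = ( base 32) 18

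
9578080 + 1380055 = 10958135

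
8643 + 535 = 9178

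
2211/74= 29 + 65/74 = 29.88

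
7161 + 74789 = 81950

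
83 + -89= - 6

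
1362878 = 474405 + 888473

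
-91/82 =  - 2 + 73/82 = - 1.11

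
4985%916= 405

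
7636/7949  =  7636/7949 = 0.96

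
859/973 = 859/973 = 0.88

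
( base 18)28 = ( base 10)44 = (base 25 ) 1j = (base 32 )1C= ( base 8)54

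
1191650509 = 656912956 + 534737553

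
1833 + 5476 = 7309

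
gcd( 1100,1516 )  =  4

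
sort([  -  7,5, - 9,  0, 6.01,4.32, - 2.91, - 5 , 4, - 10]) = [ - 10, - 9, - 7, - 5, - 2.91, 0, 4,4.32, 5,  6.01]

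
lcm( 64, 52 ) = 832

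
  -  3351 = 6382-9733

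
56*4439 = 248584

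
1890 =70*27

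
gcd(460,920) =460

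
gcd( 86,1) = 1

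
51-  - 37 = 88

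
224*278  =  62272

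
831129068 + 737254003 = 1568383071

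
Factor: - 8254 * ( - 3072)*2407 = 61032585216=2^11*3^1*29^1*83^1* 4127^1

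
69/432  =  23/144 = 0.16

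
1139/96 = 1139/96 = 11.86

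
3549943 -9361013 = -5811070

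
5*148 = 740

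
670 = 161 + 509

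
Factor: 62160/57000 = 2^1 * 5^(- 2 )*7^1*19^( - 1)*37^1 = 518/475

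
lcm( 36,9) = 36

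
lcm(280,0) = 0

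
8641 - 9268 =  - 627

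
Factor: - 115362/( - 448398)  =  221/859  =  13^1*17^1*859^(  -  1)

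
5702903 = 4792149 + 910754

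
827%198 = 35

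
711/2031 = 237/677 =0.35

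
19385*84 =1628340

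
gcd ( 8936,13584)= 8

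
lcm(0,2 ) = 0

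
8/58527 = 8/58527 =0.00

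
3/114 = 1/38 = 0.03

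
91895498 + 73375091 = 165270589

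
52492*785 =41206220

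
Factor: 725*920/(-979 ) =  - 2^3 * 5^3 * 11^( - 1)*23^1*29^1 * 89^( - 1)  =  -667000/979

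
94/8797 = 94/8797 = 0.01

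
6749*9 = 60741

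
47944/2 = 23972 = 23972.00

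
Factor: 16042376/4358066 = 8021188/2179033= 2^2*7^1*31^1*  9241^1  *  2179033^( - 1)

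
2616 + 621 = 3237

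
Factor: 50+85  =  135= 3^3 *5^1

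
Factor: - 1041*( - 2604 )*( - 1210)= - 2^3*3^2*5^1*7^1*11^2 * 31^1*347^1 = - 3280024440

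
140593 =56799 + 83794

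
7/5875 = 7/5875= 0.00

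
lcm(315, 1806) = 27090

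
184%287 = 184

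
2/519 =2/519 = 0.00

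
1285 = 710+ 575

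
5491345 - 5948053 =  - 456708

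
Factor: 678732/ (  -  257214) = - 2^1* 263^( - 1)*347^1 = -694/263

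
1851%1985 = 1851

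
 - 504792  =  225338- 730130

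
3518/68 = 1759/34 = 51.74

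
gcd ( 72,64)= 8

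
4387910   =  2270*1933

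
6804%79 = 10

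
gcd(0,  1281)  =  1281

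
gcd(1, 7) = 1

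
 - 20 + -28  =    -  48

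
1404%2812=1404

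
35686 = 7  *5098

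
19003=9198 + 9805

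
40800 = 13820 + 26980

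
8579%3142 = 2295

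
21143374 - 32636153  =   -11492779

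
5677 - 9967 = - 4290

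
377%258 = 119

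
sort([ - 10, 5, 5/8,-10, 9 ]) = [ - 10,-10,5/8,  5,9 ] 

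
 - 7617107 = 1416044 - 9033151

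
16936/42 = 403 + 5/21 = 403.24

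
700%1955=700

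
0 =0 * 73142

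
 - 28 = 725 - 753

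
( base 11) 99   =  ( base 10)108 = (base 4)1230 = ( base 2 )1101100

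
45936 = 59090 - 13154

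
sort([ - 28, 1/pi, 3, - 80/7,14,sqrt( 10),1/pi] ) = [  -  28,  -  80/7, 1/pi, 1/pi, 3, sqrt( 10) , 14]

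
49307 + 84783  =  134090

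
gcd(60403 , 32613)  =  7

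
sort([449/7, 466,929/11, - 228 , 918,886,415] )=[ - 228, 449/7,929/11,415,466,  886,918]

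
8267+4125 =12392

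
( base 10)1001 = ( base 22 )21B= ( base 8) 1751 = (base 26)1CD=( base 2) 1111101001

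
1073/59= 1073/59=18.19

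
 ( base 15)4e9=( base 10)1119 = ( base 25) 1jj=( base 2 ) 10001011111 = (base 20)2FJ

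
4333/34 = 127 + 15/34 = 127.44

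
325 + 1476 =1801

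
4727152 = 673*7024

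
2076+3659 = 5735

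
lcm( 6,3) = 6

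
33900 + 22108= 56008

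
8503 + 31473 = 39976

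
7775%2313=836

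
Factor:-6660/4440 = -2^( - 1) * 3^1 = - 3/2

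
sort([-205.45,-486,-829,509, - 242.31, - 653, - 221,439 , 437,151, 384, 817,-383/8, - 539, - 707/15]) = [ - 829, - 653,-539,-486, - 242.31,-221, - 205.45,  -  383/8,  -  707/15, 151, 384, 437,439,509,817]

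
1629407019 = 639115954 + 990291065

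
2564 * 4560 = 11691840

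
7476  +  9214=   16690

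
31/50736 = 31/50736 = 0.00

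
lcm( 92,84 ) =1932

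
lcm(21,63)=63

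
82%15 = 7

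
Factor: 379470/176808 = 455/212 = 2^ ( - 2 )*5^1*7^1*13^1*53^( - 1 ) 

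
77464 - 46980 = 30484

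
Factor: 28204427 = 53^1*532159^1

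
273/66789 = 91/22263 = 0.00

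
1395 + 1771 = 3166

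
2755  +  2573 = 5328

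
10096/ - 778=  - 5048/389= - 12.98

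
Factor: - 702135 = -3^3*5^1*7^1*743^1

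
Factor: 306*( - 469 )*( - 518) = 2^2 * 3^2 *7^2 * 17^1*37^1 * 67^1 = 74340252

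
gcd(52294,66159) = 1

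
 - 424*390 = - 165360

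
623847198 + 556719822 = 1180567020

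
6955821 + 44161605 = 51117426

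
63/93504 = 21/31168 = 0.00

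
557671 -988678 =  - 431007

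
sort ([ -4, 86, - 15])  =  [ - 15, - 4,86]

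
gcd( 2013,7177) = 1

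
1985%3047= 1985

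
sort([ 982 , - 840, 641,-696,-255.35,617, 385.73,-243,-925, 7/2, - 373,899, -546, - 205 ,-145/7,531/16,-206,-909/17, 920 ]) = [ - 925,- 840 ,- 696, - 546 ,-373, - 255.35, - 243, - 206, - 205, - 909/17,-145/7,7/2, 531/16,  385.73,  617, 641,  899, 920,982] 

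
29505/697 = 42 + 231/697 = 42.33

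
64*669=42816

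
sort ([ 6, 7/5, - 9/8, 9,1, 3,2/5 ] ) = [ - 9/8, 2/5, 1 , 7/5, 3,6,9] 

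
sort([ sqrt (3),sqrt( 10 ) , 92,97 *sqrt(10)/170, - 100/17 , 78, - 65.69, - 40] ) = [ - 65.69,-40,-100/17, sqrt (3),97*sqrt(10)/170,sqrt( 10),78,  92] 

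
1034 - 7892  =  -6858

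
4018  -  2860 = 1158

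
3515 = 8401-4886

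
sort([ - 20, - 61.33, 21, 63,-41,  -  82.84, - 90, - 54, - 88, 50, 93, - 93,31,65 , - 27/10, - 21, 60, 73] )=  [ - 93, - 90,-88,-82.84, - 61.33,-54,-41, - 21,-20  ,  -  27/10, 21, 31,50, 60, 63,65,  73,93 ] 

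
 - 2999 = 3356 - 6355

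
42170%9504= 4154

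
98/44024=49/22012 = 0.00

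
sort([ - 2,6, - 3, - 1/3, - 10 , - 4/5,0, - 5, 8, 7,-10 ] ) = [ - 10, - 10, - 5, -3, - 2, - 4/5, - 1/3 , 0,6, 7, 8]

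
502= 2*251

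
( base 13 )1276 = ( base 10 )2632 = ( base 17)91e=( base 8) 5110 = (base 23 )4ma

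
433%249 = 184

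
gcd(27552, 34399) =41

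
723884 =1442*502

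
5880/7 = 840 = 840.00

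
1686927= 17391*97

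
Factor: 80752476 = 2^2*3^1*7^1*961339^1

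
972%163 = 157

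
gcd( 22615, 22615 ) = 22615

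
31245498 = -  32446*(  -  963)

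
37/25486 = 37/25486 = 0.00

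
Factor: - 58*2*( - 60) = 6960 = 2^4*3^1 * 5^1*29^1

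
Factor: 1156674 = 2^1*3^1*263^1*733^1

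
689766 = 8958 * 77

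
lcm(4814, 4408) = 365864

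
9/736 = 9/736 = 0.01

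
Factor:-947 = -947^1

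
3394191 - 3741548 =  - 347357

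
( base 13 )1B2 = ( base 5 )2224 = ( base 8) 472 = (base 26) C2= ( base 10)314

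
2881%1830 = 1051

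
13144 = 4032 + 9112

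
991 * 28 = 27748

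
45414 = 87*522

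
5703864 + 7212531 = 12916395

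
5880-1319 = 4561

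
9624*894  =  8603856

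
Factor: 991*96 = 95136=2^5*3^1*991^1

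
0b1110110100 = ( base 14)4BA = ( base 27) 183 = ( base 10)948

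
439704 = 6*73284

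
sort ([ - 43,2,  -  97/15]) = [ - 43,- 97/15,2 ]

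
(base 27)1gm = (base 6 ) 5251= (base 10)1183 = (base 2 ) 10010011111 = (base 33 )12s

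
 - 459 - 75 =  - 534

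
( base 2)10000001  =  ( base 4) 2001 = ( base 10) 129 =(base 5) 1004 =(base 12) a9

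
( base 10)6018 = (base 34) 570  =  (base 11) 4581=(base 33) 5HC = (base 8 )13602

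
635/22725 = 127/4545 =0.03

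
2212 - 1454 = 758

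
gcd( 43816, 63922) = 2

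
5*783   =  3915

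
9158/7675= 9158/7675 = 1.19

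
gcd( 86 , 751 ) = 1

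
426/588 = 71/98 = 0.72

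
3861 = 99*39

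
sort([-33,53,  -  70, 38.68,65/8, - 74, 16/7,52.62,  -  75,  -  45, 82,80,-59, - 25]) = [ - 75, - 74, - 70, - 59,-45,-33, - 25,16/7 , 65/8,  38.68,52.62,53,80,82]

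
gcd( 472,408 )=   8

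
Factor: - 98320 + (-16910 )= - 115230 = - 2^1 * 3^1*5^1*23^1* 167^1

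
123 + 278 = 401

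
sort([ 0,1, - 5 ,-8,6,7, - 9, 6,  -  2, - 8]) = [ - 9, - 8, - 8,-5, - 2 , 0,1, 6,6,7]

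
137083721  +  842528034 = 979611755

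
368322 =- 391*( - 942) 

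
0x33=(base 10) 51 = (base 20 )2b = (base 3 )1220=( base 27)1o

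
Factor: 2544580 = 2^2*5^1 * 47^1 * 2707^1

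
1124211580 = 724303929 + 399907651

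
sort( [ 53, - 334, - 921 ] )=[  -  921,  -  334 , 53 ]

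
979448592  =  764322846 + 215125746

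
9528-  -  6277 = 15805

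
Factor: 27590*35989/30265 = 2^1*17^1*29^1*31^1*73^1*89^1*6053^( - 1) = 198587302/6053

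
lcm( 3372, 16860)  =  16860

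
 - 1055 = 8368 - 9423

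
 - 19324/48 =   -  403 + 5/12 = - 402.58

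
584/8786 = 292/4393 = 0.07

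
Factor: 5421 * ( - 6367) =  -3^1* 13^1*139^1*6367^1 = - 34515507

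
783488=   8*97936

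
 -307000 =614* ( - 500)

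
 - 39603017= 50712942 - 90315959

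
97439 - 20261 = 77178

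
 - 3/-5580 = 1/1860 =0.00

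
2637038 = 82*32159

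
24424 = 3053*8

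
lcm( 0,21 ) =0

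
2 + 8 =10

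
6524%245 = 154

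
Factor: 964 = 2^2*241^1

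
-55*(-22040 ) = 1212200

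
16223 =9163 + 7060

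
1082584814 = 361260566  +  721324248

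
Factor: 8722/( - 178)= - 49 = - 7^2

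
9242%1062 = 746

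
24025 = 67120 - 43095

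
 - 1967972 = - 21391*92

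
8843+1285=10128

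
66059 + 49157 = 115216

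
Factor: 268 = 2^2*67^1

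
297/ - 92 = - 297/92=   - 3.23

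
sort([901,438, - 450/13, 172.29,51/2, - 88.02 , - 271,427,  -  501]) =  [  -  501, - 271, - 88.02, - 450/13 , 51/2 , 172.29, 427,438, 901]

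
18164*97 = 1761908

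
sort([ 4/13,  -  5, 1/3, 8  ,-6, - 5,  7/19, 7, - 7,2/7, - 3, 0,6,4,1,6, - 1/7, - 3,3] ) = [ - 7, - 6 , - 5, - 5, - 3, - 3, - 1/7,0,2/7,4/13,  1/3,7/19, 1,3,4,6,6,7,8 ] 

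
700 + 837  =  1537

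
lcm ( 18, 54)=54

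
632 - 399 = 233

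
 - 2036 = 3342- 5378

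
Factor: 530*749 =2^1* 5^1*7^1 * 53^1*107^1 = 396970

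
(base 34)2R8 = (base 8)6246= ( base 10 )3238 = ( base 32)356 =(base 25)54D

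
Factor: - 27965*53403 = -3^1*5^1*7^2 *17^1*47^1*2543^1=- 1493414895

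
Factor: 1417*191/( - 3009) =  - 270647/3009 = - 3^ (  -  1) *13^1*17^(-1 ) *59^(-1) *109^1  *  191^1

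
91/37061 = 91/37061=0.00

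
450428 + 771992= 1222420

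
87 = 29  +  58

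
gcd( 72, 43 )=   1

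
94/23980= 47/11990 = 0.00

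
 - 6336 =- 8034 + 1698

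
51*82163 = 4190313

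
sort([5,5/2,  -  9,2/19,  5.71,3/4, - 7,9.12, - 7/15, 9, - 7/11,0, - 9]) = [ - 9,  -  9, - 7, - 7/11, - 7/15,0,2/19, 3/4 , 5/2,5,5.71,  9,9.12 ]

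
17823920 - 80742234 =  - 62918314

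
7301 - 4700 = 2601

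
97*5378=521666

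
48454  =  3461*14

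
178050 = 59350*3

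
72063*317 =22843971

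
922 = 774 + 148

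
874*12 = 10488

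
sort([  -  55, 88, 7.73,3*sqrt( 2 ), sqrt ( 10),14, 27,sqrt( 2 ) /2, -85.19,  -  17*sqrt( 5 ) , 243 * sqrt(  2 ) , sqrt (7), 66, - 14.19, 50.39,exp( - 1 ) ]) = [ - 85.19,- 55 , - 17*sqrt( 5 ),-14.19,exp ( - 1) , sqrt( 2) /2, sqrt(7 ), sqrt(10 ), 3*sqrt( 2 ), 7.73, 14, 27,  50.39, 66, 88, 243*sqrt( 2) ]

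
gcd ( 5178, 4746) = 6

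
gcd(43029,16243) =1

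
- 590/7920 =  - 59/792 = -0.07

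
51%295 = 51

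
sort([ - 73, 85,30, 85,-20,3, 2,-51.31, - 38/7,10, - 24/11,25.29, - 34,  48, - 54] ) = [ - 73, -54, - 51.31,- 34, - 20,  -  38/7,-24/11,2, 3, 10, 25.29  ,  30,48, 85,85]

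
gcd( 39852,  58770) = 18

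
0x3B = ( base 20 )2j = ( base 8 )73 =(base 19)32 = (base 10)59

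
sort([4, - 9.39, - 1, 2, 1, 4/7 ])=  [ - 9.39, - 1, 4/7,  1,2, 4]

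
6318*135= 852930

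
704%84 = 32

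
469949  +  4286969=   4756918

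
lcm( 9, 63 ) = 63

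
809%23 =4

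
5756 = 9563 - 3807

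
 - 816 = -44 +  - 772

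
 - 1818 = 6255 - 8073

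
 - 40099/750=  - 40099/750 = - 53.47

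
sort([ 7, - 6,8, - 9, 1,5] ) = [ - 9, -6, 1, 5,7, 8 ] 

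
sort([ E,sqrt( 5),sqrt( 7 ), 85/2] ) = [ sqrt( 5),sqrt( 7),E, 85/2] 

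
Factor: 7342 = 2^1*3671^1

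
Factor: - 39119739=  - 3^1*347^1*37579^1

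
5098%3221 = 1877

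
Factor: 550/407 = 50/37 = 2^1*5^2*37^( - 1)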